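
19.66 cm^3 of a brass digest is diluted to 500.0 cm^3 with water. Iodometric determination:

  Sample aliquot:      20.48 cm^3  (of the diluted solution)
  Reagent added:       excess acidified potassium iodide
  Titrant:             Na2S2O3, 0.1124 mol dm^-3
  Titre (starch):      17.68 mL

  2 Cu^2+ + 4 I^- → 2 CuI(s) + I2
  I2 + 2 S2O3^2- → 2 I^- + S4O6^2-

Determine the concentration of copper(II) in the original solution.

2.468 mol/L

n(S2O3^2-) = 0.01768 × 0.1124 = 1.987 × 10^-3 mol
n(I2) = n(S2O3^2-)/2 = 9.936 × 10^-4 mol
From the 2:1 ratio, n(Cu2+) in the aliquot = 2/1 × 9.936 × 10^-4 = 1.987 × 10^-3 mol
[Cu2+]_dilute = 1.987 × 10^-3 / 0.02048 = 0.09703 mol/L
[Cu2+]_original = 0.09703 × 500.0/19.66 = 2.468 mol/L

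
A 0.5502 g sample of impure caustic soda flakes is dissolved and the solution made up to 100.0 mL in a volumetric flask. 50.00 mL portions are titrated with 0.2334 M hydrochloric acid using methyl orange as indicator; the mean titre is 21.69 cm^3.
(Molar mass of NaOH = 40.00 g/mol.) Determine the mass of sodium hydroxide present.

0.4050 g

NaOH + HCl → NaCl + H2O
n(HCl) per titration = 0.02169 × 0.2334 = 5.062 × 10^-3 mol
n(NaOH) in each aliquot = 5.062 × 10^-3 mol (1:1 ratio)
n(NaOH) in the whole flask = 5.062 × 10^-3 × 100.0/50.00 = 0.01012 mol
mass of NaOH = 0.01012 × 40.00 = 0.4050 g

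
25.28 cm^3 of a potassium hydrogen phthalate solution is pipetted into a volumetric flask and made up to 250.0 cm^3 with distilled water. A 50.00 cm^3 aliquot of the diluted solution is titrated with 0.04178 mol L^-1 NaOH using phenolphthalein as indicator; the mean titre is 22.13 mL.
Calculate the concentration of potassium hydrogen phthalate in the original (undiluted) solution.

0.1829 mol/L

KHC8H4O4 + NaOH → KNaC8H4O4 + H2O
n(NaOH) = 0.02213 × 0.04178 = 9.246 × 10^-4 mol
n(KHC8H4O4) in the aliquot = 9.246 × 10^-4 mol (1:1 ratio)
[KHC8H4O4]_dilute = 9.246 × 10^-4 / 0.05000 = 0.01849 mol/L
Dilution factor = 250.0 / 25.28 = 9.889
[KHC8H4O4]_stock = 0.01849 × 9.889 = 0.1829 mol/L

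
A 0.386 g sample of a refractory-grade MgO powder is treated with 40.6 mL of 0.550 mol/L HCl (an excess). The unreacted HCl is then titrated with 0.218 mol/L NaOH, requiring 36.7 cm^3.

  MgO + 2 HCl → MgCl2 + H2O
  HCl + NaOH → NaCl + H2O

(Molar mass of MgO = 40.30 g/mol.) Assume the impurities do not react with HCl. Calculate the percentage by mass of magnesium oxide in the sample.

n(HCl) added = 0.0406 × 0.550 = 0.0223 mol
n(NaOH) used in back-titration = 0.0367 × 0.218 = 8.00 × 10^-3 mol
n(HCl) left over = 8.00 × 10^-3 mol (1:1 ratio)
n(HCl) consumed by analyte = 0.0223 − 8.00 × 10^-3 = 0.0143 mol
From the 1:2 ratio, n(MgO) = 1/2 × 0.0143 = 7.16 × 10^-3 mol
mass of MgO = 7.16 × 10^-3 × 40.30 = 0.289 g
% MgO = 0.289 / 0.386 × 100 = 74.8 %

74.8 %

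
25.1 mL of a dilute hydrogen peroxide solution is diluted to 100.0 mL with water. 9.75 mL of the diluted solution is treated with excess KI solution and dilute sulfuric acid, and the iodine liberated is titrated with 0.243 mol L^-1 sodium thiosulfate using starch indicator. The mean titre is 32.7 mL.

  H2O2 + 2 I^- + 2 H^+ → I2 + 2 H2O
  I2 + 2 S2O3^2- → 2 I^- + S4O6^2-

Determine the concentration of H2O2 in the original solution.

n(S2O3^2-) = 0.0327 × 0.243 = 7.95 × 10^-3 mol
n(I2) = n(S2O3^2-)/2 = 3.97 × 10^-3 mol
n(H2O2) in the aliquot = 3.97 × 10^-3 mol (1:1 ratio)
[H2O2]_dilute = 3.97 × 10^-3 / 0.00975 = 0.407 mol/L
[H2O2]_original = 0.407 × 100.0/25.1 = 1.62 mol/L

1.62 mol/L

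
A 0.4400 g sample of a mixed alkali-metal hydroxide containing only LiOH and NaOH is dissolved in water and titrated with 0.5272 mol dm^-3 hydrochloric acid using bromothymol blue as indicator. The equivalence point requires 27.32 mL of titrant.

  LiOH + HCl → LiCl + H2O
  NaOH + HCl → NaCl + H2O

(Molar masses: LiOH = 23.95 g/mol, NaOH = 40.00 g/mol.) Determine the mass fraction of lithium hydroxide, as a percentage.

46.17 %

n(HCl) = 0.02732 × 0.5272 = 0.01440 mol
Let x = n(LiOH), y = n(NaOH).
Titrant: 1x + 1y = 0.01440;  mass: 23.95x + 40.00y = 0.4400
Solving, x = 8.481 × 10^-3 mol, y = 5.922 × 10^-3 mol
mass of LiOH = 8.481 × 10^-3 × 23.95 = 0.2031 g
% LiOH = 0.2031 / 0.4400 × 100 = 46.17 %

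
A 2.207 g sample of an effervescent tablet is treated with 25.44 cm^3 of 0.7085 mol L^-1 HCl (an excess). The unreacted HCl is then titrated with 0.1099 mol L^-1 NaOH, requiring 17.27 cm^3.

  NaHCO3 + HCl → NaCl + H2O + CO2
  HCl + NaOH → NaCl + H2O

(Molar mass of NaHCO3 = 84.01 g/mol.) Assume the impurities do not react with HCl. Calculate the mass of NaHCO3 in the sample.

1.355 g

n(HCl) added = 0.02544 × 0.7085 = 0.01802 mol
n(NaOH) used in back-titration = 0.01727 × 0.1099 = 1.898 × 10^-3 mol
n(HCl) left over = 1.898 × 10^-3 mol (1:1 ratio)
n(HCl) consumed by analyte = 0.01802 − 1.898 × 10^-3 = 0.01613 mol
n(NaHCO3) = 0.01613 mol (1:1 ratio)
mass of NaHCO3 = 0.01613 × 84.01 = 1.355 g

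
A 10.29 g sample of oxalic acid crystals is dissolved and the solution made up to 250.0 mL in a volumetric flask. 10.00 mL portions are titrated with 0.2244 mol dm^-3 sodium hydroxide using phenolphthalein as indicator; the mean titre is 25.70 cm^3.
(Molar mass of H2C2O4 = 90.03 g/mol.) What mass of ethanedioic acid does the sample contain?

6.490 g

H2C2O4 + 2 NaOH → Na2C2O4 + 2 H2O
n(NaOH) per titration = 0.02570 × 0.2244 = 5.767 × 10^-3 mol
From the 1:2 ratio, n(H2C2O4) in each aliquot = 1/2 × 5.767 × 10^-3 = 2.884 × 10^-3 mol
n(H2C2O4) in the whole flask = 2.884 × 10^-3 × 250.0/10.00 = 0.07209 mol
mass of H2C2O4 = 0.07209 × 90.03 = 6.490 g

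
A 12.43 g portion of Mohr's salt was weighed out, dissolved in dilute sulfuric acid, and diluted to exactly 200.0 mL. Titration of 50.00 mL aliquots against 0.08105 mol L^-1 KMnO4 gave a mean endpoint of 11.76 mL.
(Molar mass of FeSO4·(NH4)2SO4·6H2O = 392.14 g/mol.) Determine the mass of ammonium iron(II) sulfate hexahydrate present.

7.475 g

MnO4^- + 5 Fe^2+ + 8 H^+ → Mn^2+ + 5 Fe^3+ + 4 H2O
n(KMnO4) per titration = 0.01176 × 0.08105 = 9.531 × 10^-4 mol
From the 5:1 ratio, n(FeSO4·(NH4)2SO4·6H2O) in each aliquot = 5/1 × 9.531 × 10^-4 = 4.766 × 10^-3 mol
n(FeSO4·(NH4)2SO4·6H2O) in the whole flask = 4.766 × 10^-3 × 200.0/50.00 = 0.01906 mol
mass of FeSO4·(NH4)2SO4·6H2O = 0.01906 × 392.14 = 7.475 g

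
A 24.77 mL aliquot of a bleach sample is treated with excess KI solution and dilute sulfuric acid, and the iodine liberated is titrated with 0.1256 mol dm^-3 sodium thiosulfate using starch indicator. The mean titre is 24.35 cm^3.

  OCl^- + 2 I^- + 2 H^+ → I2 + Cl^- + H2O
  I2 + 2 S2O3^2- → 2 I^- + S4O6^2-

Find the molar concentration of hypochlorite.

n(S2O3^2-) = 0.02435 × 0.1256 = 3.058 × 10^-3 mol
n(I2) = n(S2O3^2-)/2 = 1.529 × 10^-3 mol
n(OCl^-) in the aliquot = 1.529 × 10^-3 mol (1:1 ratio)
[OCl^-] = 1.529 × 10^-3 / 0.02477 = 0.06174 mol/L

0.06174 mol/L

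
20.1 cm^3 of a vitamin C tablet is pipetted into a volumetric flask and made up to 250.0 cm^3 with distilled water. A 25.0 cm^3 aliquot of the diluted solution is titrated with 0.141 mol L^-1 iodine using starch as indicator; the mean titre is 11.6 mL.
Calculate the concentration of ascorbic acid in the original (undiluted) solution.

C6H8O6 + I2 → C6H6O6 + 2 HI
n(I2) = 0.0116 × 0.141 = 1.64 × 10^-3 mol
n(C6H8O6) in the aliquot = 1.64 × 10^-3 mol (1:1 ratio)
[C6H8O6]_dilute = 1.64 × 10^-3 / 0.0250 = 0.0654 mol/L
Dilution factor = 250.0 / 20.1 = 12.44
[C6H8O6]_stock = 0.0654 × 12.44 = 0.814 mol/L

0.814 mol/L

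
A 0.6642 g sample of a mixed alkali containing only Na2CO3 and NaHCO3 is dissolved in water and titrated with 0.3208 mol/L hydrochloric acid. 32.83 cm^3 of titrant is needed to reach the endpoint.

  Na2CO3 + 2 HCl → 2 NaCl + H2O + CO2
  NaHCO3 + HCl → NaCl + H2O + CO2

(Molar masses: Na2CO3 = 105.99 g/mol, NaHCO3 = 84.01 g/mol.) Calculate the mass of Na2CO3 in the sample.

n(HCl) = 0.03283 × 0.3208 = 0.01053 mol
Let x = n(Na2CO3), y = n(NaHCO3).
Titrant: 2x + 1y = 0.01053;  mass: 105.99x + 84.01y = 0.6642
Solving, x = 3.556 × 10^-3 mol, y = 3.420 × 10^-3 mol
mass of Na2CO3 = 3.556 × 10^-3 × 105.99 = 0.3769 g

0.3769 g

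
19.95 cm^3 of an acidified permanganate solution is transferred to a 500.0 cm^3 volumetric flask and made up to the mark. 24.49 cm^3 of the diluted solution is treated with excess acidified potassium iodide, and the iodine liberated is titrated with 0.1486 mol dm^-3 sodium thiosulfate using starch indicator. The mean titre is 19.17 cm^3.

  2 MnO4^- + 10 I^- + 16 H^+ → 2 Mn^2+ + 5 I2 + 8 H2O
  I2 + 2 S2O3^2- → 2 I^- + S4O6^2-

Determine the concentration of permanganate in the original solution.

n(S2O3^2-) = 0.01917 × 0.1486 = 2.849 × 10^-3 mol
n(I2) = n(S2O3^2-)/2 = 1.424 × 10^-3 mol
From the 2:5 ratio, n(MnO4^-) in the aliquot = 2/5 × 1.424 × 10^-3 = 5.697 × 10^-4 mol
[MnO4^-]_dilute = 5.697 × 10^-4 / 0.02449 = 0.02326 mol/L
[MnO4^-]_original = 0.02326 × 500.0/19.95 = 0.5831 mol/L

0.5831 mol/L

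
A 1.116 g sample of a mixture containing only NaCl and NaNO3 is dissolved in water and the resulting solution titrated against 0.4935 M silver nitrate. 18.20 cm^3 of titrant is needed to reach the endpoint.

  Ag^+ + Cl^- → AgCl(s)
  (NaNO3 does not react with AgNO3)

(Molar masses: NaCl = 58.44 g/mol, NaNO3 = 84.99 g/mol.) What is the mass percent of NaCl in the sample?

n(AgNO3) = 0.01820 × 0.4935 = 8.982 × 10^-3 mol
Let x = n(NaCl), y = n(NaNO3).
Titrant: 1x = 8.982 × 10^-3;  mass: 58.44x + 84.99y = 1.116
Solving, x = 8.982 × 10^-3 mol, y = 6.955 × 10^-3 mol
mass of NaCl = 8.982 × 10^-3 × 58.44 = 0.5249 g
% NaCl = 0.5249 / 1.116 × 100 = 47.03 %

47.03 %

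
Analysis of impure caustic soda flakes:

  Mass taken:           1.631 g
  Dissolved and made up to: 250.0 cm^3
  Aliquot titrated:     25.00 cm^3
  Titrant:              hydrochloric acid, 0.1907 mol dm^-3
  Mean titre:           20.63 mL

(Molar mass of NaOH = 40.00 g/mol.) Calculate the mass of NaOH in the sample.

NaOH + HCl → NaCl + H2O
n(HCl) per titration = 0.02063 × 0.1907 = 3.934 × 10^-3 mol
n(NaOH) in each aliquot = 3.934 × 10^-3 mol (1:1 ratio)
n(NaOH) in the whole flask = 3.934 × 10^-3 × 250.0/25.00 = 0.03934 mol
mass of NaOH = 0.03934 × 40.00 = 1.574 g

1.574 g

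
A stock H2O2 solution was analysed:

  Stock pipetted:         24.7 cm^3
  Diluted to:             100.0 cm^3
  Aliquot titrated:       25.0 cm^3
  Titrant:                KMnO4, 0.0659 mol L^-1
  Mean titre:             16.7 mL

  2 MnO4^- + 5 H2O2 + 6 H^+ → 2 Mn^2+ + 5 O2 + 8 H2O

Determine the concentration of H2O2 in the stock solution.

0.446 mol/L

n(KMnO4) = 0.0167 × 0.0659 = 1.10 × 10^-3 mol
From the 5:2 ratio, n(H2O2) in the aliquot = 5/2 × 1.10 × 10^-3 = 2.75 × 10^-3 mol
[H2O2]_dilute = 2.75 × 10^-3 / 0.0250 = 0.110 mol/L
Dilution factor = 100.0 / 24.7 = 4.049
[H2O2]_stock = 0.110 × 4.049 = 0.446 mol/L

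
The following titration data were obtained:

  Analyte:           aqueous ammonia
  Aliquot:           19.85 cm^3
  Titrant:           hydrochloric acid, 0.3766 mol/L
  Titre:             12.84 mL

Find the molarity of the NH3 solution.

NH3 + HCl → NH4Cl
n(HCl) = 0.01284 L × 0.3766 mol/L = 4.836 × 10^-3 mol
n(NH3) = 4.836 × 10^-3 mol (1:1 mole ratio)
[NH3] = 4.836 × 10^-3 mol / 0.01985 L = 0.2436 mol/L

0.2436 mol/L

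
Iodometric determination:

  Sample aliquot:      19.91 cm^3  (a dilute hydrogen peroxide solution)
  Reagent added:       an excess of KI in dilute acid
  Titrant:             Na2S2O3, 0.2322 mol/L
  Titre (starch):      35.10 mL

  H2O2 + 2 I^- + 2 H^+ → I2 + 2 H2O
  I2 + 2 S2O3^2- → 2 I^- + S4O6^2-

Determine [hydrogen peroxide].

n(S2O3^2-) = 0.03510 × 0.2322 = 8.150 × 10^-3 mol
n(I2) = n(S2O3^2-)/2 = 4.075 × 10^-3 mol
n(H2O2) in the aliquot = 4.075 × 10^-3 mol (1:1 ratio)
[H2O2] = 4.075 × 10^-3 / 0.01991 = 0.2047 mol/L

0.2047 mol/L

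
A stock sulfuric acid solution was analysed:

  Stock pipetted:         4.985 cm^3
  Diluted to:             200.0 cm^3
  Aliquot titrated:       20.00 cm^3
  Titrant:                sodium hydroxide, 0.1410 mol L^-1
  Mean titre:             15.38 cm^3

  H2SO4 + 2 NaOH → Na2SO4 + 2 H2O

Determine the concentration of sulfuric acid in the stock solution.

2.175 mol/L

n(NaOH) = 0.01538 × 0.1410 = 2.169 × 10^-3 mol
From the 1:2 ratio, n(H2SO4) in the aliquot = 1/2 × 2.169 × 10^-3 = 1.084 × 10^-3 mol
[H2SO4]_dilute = 1.084 × 10^-3 / 0.02000 = 0.05421 mol/L
Dilution factor = 200.0 / 4.985 = 40.12
[H2SO4]_stock = 0.05421 × 40.12 = 2.175 mol/L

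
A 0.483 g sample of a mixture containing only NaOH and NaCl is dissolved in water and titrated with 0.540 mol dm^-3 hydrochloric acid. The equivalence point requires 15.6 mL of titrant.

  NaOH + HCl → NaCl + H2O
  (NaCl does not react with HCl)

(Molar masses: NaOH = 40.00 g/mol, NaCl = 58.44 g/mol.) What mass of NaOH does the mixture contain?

0.337 g

n(HCl) = 0.0156 × 0.540 = 8.42 × 10^-3 mol
Let x = n(NaOH), y = n(NaCl).
Titrant: 1x = 8.42 × 10^-3;  mass: 40.00x + 58.44y = 0.483
Solving, x = 8.42 × 10^-3 mol, y = 2.50 × 10^-3 mol
mass of NaOH = 8.42 × 10^-3 × 40.00 = 0.337 g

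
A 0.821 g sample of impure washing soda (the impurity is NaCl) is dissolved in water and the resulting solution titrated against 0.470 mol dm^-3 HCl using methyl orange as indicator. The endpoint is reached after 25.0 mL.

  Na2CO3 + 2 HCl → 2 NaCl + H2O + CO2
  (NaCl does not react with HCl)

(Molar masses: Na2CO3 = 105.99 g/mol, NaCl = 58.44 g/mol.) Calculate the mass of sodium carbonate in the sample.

0.623 g

n(HCl) = 0.0250 × 0.470 = 0.0118 mol
Let x = n(Na2CO3), y = n(NaCl).
Titrant: 2x = 0.0118;  mass: 105.99x + 58.44y = 0.821
Solving, x = 5.88 × 10^-3 mol, y = 3.39 × 10^-3 mol
mass of Na2CO3 = 5.88 × 10^-3 × 105.99 = 0.623 g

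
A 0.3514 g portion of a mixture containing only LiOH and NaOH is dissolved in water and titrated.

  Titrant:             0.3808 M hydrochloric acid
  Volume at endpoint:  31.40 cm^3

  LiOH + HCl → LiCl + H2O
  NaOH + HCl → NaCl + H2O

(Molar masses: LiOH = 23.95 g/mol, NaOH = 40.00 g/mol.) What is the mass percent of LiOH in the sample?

n(HCl) = 0.03140 × 0.3808 = 0.01196 mol
Let x = n(LiOH), y = n(NaOH).
Titrant: 1x + 1y = 0.01196;  mass: 23.95x + 40.00y = 0.3514
Solving, x = 7.906 × 10^-3 mol, y = 4.052 × 10^-3 mol
mass of LiOH = 7.906 × 10^-3 × 23.95 = 0.1893 g
% LiOH = 0.1893 / 0.3514 × 100 = 53.88 %

53.88 %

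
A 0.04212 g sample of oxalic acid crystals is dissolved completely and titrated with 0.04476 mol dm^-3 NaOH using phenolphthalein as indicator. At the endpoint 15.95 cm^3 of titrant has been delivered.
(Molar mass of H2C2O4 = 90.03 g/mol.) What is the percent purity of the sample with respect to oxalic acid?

H2C2O4 + 2 NaOH → Na2C2O4 + 2 H2O
n(NaOH) = 0.01595 L × 0.04476 mol/L = 7.139 × 10^-4 mol
From the 1:2 ratio, n(H2C2O4) = 1/2 × 7.139 × 10^-4 = 3.570 × 10^-4 mol
mass of H2C2O4 = 3.570 × 10^-4 × 90.03 g/mol = 0.03214 g
% H2C2O4 = 0.03214 / 0.04212 × 100 = 76.30 %

76.30 %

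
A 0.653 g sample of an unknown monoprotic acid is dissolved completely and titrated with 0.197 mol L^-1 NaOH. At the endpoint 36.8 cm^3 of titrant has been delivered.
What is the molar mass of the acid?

90.1 g/mol

n(NaOH) = 0.0368 L × 0.197 mol/L = 7.25 × 10^-3 mol
n(HA) = 7.25 × 10^-3 mol (1:1 ratio)
M = m / n = 0.653 g / 7.25 × 10^-3 mol = 90.1 g/mol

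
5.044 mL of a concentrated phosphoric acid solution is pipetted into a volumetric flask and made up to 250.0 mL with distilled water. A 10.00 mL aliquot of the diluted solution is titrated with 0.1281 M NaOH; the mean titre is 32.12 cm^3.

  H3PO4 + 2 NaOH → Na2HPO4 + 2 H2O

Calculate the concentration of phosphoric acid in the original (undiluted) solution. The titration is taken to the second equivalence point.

n(NaOH) = 0.03212 × 0.1281 = 4.115 × 10^-3 mol
From the 1:2 ratio, n(H3PO4) in the aliquot = 1/2 × 4.115 × 10^-3 = 2.057 × 10^-3 mol
[H3PO4]_dilute = 2.057 × 10^-3 / 0.01000 = 0.2057 mol/L
Dilution factor = 250.0 / 5.044 = 49.56
[H3PO4]_stock = 0.2057 × 49.56 = 10.20 mol/L

10.20 M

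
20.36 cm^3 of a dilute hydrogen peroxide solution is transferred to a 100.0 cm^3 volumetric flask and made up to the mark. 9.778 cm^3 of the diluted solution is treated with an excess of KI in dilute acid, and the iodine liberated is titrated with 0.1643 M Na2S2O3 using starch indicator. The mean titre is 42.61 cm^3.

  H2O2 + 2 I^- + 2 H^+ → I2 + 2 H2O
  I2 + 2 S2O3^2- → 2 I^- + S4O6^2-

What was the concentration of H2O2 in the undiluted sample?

1.758 M

n(S2O3^2-) = 0.04261 × 0.1643 = 7.001 × 10^-3 mol
n(I2) = n(S2O3^2-)/2 = 3.500 × 10^-3 mol
n(H2O2) in the aliquot = 3.500 × 10^-3 mol (1:1 ratio)
[H2O2]_dilute = 3.500 × 10^-3 / 0.009778 = 0.3580 mol/L
[H2O2]_original = 0.3580 × 100.0/20.36 = 1.758 mol/L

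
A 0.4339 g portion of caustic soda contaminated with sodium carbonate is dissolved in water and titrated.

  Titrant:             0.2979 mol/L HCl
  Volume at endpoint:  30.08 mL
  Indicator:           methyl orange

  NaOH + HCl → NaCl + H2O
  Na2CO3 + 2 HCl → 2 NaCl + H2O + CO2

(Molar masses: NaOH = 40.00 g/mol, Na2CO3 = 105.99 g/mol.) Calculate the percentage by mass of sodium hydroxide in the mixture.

29.07 %

n(HCl) = 0.03008 × 0.2979 = 8.961 × 10^-3 mol
Let x = n(NaOH), y = n(Na2CO3).
Titrant: 1x + 2y = 8.961 × 10^-3;  mass: 40.00x + 105.99y = 0.4339
Solving, x = 3.153 × 10^-3 mol, y = 2.904 × 10^-3 mol
mass of NaOH = 3.153 × 10^-3 × 40.00 = 0.1261 g
% NaOH = 0.1261 / 0.4339 × 100 = 29.07 %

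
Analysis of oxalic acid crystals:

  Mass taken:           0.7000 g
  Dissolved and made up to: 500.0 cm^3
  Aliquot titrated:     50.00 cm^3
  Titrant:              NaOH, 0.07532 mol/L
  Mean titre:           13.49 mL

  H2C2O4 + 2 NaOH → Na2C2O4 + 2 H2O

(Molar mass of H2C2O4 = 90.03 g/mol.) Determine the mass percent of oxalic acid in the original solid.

65.34 %

n(NaOH) per titration = 0.01349 × 0.07532 = 1.016 × 10^-3 mol
From the 1:2 ratio, n(H2C2O4) in each aliquot = 1/2 × 1.016 × 10^-3 = 5.080 × 10^-4 mol
n(H2C2O4) in the whole flask = 5.080 × 10^-4 × 500.0/50.00 = 5.080 × 10^-3 mol
mass of H2C2O4 = 5.080 × 10^-3 × 90.03 = 0.4574 g
% H2C2O4 = 0.4574 / 0.7000 × 100 = 65.34 %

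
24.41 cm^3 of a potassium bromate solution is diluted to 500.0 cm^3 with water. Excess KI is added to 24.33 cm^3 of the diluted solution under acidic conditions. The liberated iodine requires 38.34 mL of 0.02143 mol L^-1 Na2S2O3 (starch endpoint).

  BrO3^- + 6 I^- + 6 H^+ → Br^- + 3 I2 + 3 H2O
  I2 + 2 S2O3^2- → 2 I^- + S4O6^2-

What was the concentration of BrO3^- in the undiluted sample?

0.1153 mol/L

n(S2O3^2-) = 0.03834 × 0.02143 = 8.216 × 10^-4 mol
n(I2) = n(S2O3^2-)/2 = 4.108 × 10^-4 mol
From the 1:3 ratio, n(BrO3^-) in the aliquot = 1/3 × 4.108 × 10^-4 = 1.369 × 10^-4 mol
[BrO3^-]_dilute = 1.369 × 10^-4 / 0.02433 = 0.005628 mol/L
[BrO3^-]_original = 0.005628 × 500.0/24.41 = 0.1153 mol/L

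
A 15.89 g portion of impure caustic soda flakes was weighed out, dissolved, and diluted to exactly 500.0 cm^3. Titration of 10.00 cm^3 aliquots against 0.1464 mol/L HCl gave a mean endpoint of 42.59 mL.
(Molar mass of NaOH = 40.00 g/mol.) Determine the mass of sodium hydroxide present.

12.47 g

NaOH + HCl → NaCl + H2O
n(HCl) per titration = 0.04259 × 0.1464 = 6.235 × 10^-3 mol
n(NaOH) in each aliquot = 6.235 × 10^-3 mol (1:1 ratio)
n(NaOH) in the whole flask = 6.235 × 10^-3 × 500.0/10.00 = 0.3118 mol
mass of NaOH = 0.3118 × 40.00 = 12.47 g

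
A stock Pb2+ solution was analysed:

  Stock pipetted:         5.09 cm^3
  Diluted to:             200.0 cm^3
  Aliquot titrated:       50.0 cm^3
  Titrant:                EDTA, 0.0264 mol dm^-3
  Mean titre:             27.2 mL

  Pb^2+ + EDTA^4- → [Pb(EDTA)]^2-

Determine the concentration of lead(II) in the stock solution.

0.564 mol/L

n(EDTA) = 0.0272 × 0.0264 = 7.18 × 10^-4 mol
n(Pb2+) in the aliquot = 7.18 × 10^-4 mol (1:1 ratio)
[Pb2+]_dilute = 7.18 × 10^-4 / 0.0500 = 0.0144 mol/L
Dilution factor = 200.0 / 5.09 = 39.29
[Pb2+]_stock = 0.0144 × 39.29 = 0.564 mol/L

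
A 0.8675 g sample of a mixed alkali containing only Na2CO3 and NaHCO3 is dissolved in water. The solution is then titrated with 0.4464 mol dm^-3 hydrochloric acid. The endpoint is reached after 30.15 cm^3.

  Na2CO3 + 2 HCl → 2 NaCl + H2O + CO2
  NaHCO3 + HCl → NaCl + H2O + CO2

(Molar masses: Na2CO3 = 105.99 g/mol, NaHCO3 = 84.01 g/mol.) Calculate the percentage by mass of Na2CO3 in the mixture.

51.84 %

n(HCl) = 0.03015 × 0.4464 = 0.01346 mol
Let x = n(Na2CO3), y = n(NaHCO3).
Titrant: 2x + 1y = 0.01346;  mass: 105.99x + 84.01y = 0.8675
Solving, x = 4.243 × 10^-3 mol, y = 4.973 × 10^-3 mol
mass of Na2CO3 = 4.243 × 10^-3 × 105.99 = 0.4497 g
% Na2CO3 = 0.4497 / 0.8675 × 100 = 51.84 %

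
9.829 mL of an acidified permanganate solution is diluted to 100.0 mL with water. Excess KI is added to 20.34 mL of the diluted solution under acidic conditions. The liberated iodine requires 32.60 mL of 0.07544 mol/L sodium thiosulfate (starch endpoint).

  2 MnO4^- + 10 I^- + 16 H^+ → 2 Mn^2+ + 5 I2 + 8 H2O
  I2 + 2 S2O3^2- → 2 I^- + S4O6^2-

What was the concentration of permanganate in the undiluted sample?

n(S2O3^2-) = 0.03260 × 0.07544 = 2.459 × 10^-3 mol
n(I2) = n(S2O3^2-)/2 = 1.230 × 10^-3 mol
From the 2:5 ratio, n(MnO4^-) in the aliquot = 2/5 × 1.230 × 10^-3 = 4.919 × 10^-4 mol
[MnO4^-]_dilute = 4.919 × 10^-4 / 0.02034 = 0.02418 mol/L
[MnO4^-]_original = 0.02418 × 100.0/9.829 = 0.2460 mol/L

0.2460 mol/L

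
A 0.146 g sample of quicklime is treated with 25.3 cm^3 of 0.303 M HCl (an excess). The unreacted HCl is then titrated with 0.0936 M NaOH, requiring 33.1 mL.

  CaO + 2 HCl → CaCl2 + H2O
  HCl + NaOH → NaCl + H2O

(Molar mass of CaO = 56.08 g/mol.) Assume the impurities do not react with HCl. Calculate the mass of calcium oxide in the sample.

n(HCl) added = 0.0253 × 0.303 = 7.67 × 10^-3 mol
n(NaOH) used in back-titration = 0.0331 × 0.0936 = 3.10 × 10^-3 mol
n(HCl) left over = 3.10 × 10^-3 mol (1:1 ratio)
n(HCl) consumed by analyte = 7.67 × 10^-3 − 3.10 × 10^-3 = 4.57 × 10^-3 mol
From the 1:2 ratio, n(CaO) = 1/2 × 4.57 × 10^-3 = 2.28 × 10^-3 mol
mass of CaO = 2.28 × 10^-3 × 56.08 = 0.128 g

0.128 g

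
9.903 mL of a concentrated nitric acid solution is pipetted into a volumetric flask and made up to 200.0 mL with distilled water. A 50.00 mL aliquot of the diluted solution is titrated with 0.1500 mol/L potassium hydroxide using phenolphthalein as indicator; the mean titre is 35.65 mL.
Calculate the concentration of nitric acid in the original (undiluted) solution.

2.160 mol/L

HNO3 + KOH → KNO3 + H2O
n(KOH) = 0.03565 × 0.1500 = 5.347 × 10^-3 mol
n(HNO3) in the aliquot = 5.347 × 10^-3 mol (1:1 ratio)
[HNO3]_dilute = 5.347 × 10^-3 / 0.05000 = 0.1069 mol/L
Dilution factor = 200.0 / 9.903 = 20.20
[HNO3]_stock = 0.1069 × 20.20 = 2.160 mol/L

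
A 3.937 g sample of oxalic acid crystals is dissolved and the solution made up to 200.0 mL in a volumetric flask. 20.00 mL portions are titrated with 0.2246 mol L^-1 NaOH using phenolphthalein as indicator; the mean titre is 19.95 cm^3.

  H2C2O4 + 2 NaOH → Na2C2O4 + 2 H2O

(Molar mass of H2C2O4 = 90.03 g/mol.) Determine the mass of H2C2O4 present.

n(NaOH) per titration = 0.01995 × 0.2246 = 4.481 × 10^-3 mol
From the 1:2 ratio, n(H2C2O4) in each aliquot = 1/2 × 4.481 × 10^-3 = 2.240 × 10^-3 mol
n(H2C2O4) in the whole flask = 2.240 × 10^-3 × 200.0/20.00 = 0.02240 mol
mass of H2C2O4 = 0.02240 × 90.03 = 2.017 g

2.017 g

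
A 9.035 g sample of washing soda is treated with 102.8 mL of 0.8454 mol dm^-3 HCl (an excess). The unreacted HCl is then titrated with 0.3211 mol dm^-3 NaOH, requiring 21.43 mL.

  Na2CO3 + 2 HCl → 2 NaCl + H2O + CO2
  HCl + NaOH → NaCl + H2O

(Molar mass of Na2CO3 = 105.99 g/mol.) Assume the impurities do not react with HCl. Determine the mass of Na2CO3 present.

n(HCl) added = 0.1028 × 0.8454 = 0.08691 mol
n(NaOH) used in back-titration = 0.02143 × 0.3211 = 6.881 × 10^-3 mol
n(HCl) left over = 6.881 × 10^-3 mol (1:1 ratio)
n(HCl) consumed by analyte = 0.08691 − 6.881 × 10^-3 = 0.08003 mol
From the 1:2 ratio, n(Na2CO3) = 1/2 × 0.08003 = 0.04001 mol
mass of Na2CO3 = 0.04001 × 105.99 = 4.241 g

4.241 g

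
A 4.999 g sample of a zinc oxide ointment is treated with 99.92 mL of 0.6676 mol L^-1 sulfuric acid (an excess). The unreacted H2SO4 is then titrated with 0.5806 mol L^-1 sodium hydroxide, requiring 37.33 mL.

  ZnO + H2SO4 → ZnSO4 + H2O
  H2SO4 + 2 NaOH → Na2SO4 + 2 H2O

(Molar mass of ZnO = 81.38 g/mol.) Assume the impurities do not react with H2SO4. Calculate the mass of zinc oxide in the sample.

n(H2SO4) added = 0.09992 × 0.6676 = 0.06671 mol
n(NaOH) used in back-titration = 0.03733 × 0.5806 = 0.02167 mol
From the 1:2 ratio, n(H2SO4) left over = 1/2 × 0.02167 = 0.01084 mol
n(H2SO4) consumed by analyte = 0.06671 − 0.01084 = 0.05587 mol
n(ZnO) = 0.05587 mol (1:1 ratio)
mass of ZnO = 0.05587 × 81.38 = 4.547 g

4.547 g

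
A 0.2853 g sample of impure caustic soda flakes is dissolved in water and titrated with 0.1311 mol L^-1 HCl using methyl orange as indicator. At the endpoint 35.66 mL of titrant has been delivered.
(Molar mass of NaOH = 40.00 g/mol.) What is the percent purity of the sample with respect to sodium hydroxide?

65.55 %

NaOH + HCl → NaCl + H2O
n(HCl) = 0.03566 L × 0.1311 mol/L = 4.675 × 10^-3 mol
n(NaOH) = 4.675 × 10^-3 mol (1:1 ratio)
mass of NaOH = 4.675 × 10^-3 × 40.00 g/mol = 0.1870 g
% NaOH = 0.1870 / 0.2853 × 100 = 65.55 %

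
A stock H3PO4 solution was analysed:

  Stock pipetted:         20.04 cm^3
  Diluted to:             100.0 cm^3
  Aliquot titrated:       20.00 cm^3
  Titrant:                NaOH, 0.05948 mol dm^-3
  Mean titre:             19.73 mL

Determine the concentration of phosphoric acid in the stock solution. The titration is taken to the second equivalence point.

H3PO4 + 2 NaOH → Na2HPO4 + 2 H2O
n(NaOH) = 0.01973 × 0.05948 = 1.174 × 10^-3 mol
From the 1:2 ratio, n(H3PO4) in the aliquot = 1/2 × 1.174 × 10^-3 = 5.868 × 10^-4 mol
[H3PO4]_dilute = 5.868 × 10^-4 / 0.02000 = 0.02934 mol/L
Dilution factor = 100.0 / 20.04 = 4.990
[H3PO4]_stock = 0.02934 × 4.990 = 0.1464 mol/L

0.1464 mol/L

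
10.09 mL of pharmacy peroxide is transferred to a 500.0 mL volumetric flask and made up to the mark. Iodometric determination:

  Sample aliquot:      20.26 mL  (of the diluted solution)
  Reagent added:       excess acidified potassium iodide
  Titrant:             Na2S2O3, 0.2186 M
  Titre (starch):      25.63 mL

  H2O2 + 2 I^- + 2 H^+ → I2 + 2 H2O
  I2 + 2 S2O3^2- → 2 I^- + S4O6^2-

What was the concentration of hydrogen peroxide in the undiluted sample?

n(S2O3^2-) = 0.02563 × 0.2186 = 5.603 × 10^-3 mol
n(I2) = n(S2O3^2-)/2 = 2.801 × 10^-3 mol
n(H2O2) in the aliquot = 2.801 × 10^-3 mol (1:1 ratio)
[H2O2]_dilute = 2.801 × 10^-3 / 0.02026 = 0.1383 mol/L
[H2O2]_original = 0.1383 × 500.0/10.09 = 6.852 mol/L

6.852 M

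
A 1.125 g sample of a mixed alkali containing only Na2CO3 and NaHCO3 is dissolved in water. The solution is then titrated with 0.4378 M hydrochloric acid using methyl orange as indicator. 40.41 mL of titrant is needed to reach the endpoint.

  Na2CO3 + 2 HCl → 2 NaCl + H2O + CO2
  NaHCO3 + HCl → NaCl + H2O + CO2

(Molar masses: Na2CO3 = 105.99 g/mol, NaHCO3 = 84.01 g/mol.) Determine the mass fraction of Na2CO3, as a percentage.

54.87 %

n(HCl) = 0.04041 × 0.4378 = 0.01769 mol
Let x = n(Na2CO3), y = n(NaHCO3).
Titrant: 2x + 1y = 0.01769;  mass: 105.99x + 84.01y = 1.125
Solving, x = 5.824 × 10^-3 mol, y = 6.043 × 10^-3 mol
mass of Na2CO3 = 5.824 × 10^-3 × 105.99 = 0.6173 g
% Na2CO3 = 0.6173 / 1.125 × 100 = 54.87 %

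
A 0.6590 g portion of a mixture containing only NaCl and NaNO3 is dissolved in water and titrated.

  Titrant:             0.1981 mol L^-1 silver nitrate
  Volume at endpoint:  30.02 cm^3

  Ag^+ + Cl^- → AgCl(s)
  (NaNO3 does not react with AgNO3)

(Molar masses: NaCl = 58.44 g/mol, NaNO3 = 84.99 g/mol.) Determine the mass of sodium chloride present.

n(AgNO3) = 0.03002 × 0.1981 = 5.947 × 10^-3 mol
Let x = n(NaCl), y = n(NaNO3).
Titrant: 1x = 5.947 × 10^-3;  mass: 58.44x + 84.99y = 0.6590
Solving, x = 5.947 × 10^-3 mol, y = 3.665 × 10^-3 mol
mass of NaCl = 5.947 × 10^-3 × 58.44 = 0.3475 g

0.3475 g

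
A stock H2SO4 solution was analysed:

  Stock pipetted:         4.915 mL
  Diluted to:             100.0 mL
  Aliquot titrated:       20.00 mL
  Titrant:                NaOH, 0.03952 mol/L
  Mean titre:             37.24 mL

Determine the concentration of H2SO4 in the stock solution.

H2SO4 + 2 NaOH → Na2SO4 + 2 H2O
n(NaOH) = 0.03724 × 0.03952 = 1.472 × 10^-3 mol
From the 1:2 ratio, n(H2SO4) in the aliquot = 1/2 × 1.472 × 10^-3 = 7.359 × 10^-4 mol
[H2SO4]_dilute = 7.359 × 10^-4 / 0.02000 = 0.03679 mol/L
Dilution factor = 100.0 / 4.915 = 20.35
[H2SO4]_stock = 0.03679 × 20.35 = 0.7486 mol/L

0.7486 mol/L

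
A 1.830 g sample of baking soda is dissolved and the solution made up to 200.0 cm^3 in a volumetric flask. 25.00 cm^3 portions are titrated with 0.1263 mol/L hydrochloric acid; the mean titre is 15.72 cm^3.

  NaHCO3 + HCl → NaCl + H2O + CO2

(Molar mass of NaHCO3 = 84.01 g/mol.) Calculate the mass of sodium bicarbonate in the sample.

1.334 g

n(HCl) per titration = 0.01572 × 0.1263 = 1.985 × 10^-3 mol
n(NaHCO3) in each aliquot = 1.985 × 10^-3 mol (1:1 ratio)
n(NaHCO3) in the whole flask = 1.985 × 10^-3 × 200.0/25.00 = 0.01588 mol
mass of NaHCO3 = 0.01588 × 84.01 = 1.334 g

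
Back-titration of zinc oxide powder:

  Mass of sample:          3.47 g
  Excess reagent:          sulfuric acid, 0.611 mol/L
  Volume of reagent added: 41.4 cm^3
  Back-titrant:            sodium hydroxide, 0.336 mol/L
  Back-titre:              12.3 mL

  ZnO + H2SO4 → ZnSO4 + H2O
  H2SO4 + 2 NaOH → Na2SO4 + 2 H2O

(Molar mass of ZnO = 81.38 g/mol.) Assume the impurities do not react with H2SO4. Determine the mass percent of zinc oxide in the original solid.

n(H2SO4) added = 0.0414 × 0.611 = 0.0253 mol
n(NaOH) used in back-titration = 0.0123 × 0.336 = 4.13 × 10^-3 mol
From the 1:2 ratio, n(H2SO4) left over = 1/2 × 4.13 × 10^-3 = 2.07 × 10^-3 mol
n(H2SO4) consumed by analyte = 0.0253 − 2.07 × 10^-3 = 0.0232 mol
n(ZnO) = 0.0232 mol (1:1 ratio)
mass of ZnO = 0.0232 × 81.38 = 1.89 g
% ZnO = 1.89 / 3.47 × 100 = 54.5 %

54.5 %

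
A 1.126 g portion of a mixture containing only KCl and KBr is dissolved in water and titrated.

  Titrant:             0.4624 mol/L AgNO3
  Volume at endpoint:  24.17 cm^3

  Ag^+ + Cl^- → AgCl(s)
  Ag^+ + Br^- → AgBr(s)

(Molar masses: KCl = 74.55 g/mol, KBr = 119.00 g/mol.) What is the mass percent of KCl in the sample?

30.38 %

n(AgNO3) = 0.02417 × 0.4624 = 0.01118 mol
Let x = n(KCl), y = n(KBr).
Titrant: 1x + 1y = 0.01118;  mass: 74.55x + 119.00y = 1.126
Solving, x = 4.589 × 10^-3 mol, y = 6.587 × 10^-3 mol
mass of KCl = 4.589 × 10^-3 × 74.55 = 0.3421 g
% KCl = 0.3421 / 1.126 × 100 = 30.38 %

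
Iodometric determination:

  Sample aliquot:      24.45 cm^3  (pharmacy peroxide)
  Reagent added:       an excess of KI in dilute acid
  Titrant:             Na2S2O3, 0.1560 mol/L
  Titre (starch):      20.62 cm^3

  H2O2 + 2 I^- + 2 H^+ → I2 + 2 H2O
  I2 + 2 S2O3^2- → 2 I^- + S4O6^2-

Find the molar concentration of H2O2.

0.06578 mol/L

n(S2O3^2-) = 0.02062 × 0.1560 = 3.217 × 10^-3 mol
n(I2) = n(S2O3^2-)/2 = 1.608 × 10^-3 mol
n(H2O2) in the aliquot = 1.608 × 10^-3 mol (1:1 ratio)
[H2O2] = 1.608 × 10^-3 / 0.02445 = 0.06578 mol/L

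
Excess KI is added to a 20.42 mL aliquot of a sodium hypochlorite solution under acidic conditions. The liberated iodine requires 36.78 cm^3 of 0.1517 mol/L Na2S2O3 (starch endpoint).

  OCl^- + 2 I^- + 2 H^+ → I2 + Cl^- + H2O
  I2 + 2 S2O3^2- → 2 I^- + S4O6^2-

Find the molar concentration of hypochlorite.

0.1366 mol/L

n(S2O3^2-) = 0.03678 × 0.1517 = 5.580 × 10^-3 mol
n(I2) = n(S2O3^2-)/2 = 2.790 × 10^-3 mol
n(OCl^-) in the aliquot = 2.790 × 10^-3 mol (1:1 ratio)
[OCl^-] = 2.790 × 10^-3 / 0.02042 = 0.1366 mol/L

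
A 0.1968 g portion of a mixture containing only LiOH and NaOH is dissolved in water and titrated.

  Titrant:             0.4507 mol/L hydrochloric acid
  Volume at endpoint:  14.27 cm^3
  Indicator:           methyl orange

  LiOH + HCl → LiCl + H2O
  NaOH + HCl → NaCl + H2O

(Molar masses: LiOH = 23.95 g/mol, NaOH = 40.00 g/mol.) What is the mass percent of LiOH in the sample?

n(HCl) = 0.01427 × 0.4507 = 6.431 × 10^-3 mol
Let x = n(LiOH), y = n(NaOH).
Titrant: 1x + 1y = 6.431 × 10^-3;  mass: 23.95x + 40.00y = 0.1968
Solving, x = 3.767 × 10^-3 mol, y = 2.665 × 10^-3 mol
mass of LiOH = 3.767 × 10^-3 × 23.95 = 0.09022 g
% LiOH = 0.09022 / 0.1968 × 100 = 45.84 %

45.84 %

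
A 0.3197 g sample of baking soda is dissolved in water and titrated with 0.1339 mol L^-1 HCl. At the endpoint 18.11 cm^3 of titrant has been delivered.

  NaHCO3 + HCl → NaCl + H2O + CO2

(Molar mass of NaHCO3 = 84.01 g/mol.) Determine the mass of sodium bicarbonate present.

n(HCl) = 0.01811 L × 0.1339 mol/L = 2.425 × 10^-3 mol
n(NaHCO3) = 2.425 × 10^-3 mol (1:1 ratio)
mass of NaHCO3 = 2.425 × 10^-3 × 84.01 g/mol = 0.2037 g

0.2037 g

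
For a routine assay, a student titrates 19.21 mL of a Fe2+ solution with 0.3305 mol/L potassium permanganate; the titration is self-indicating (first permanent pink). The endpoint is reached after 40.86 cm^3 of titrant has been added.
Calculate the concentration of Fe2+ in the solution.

MnO4^- + 5 Fe^2+ + 8 H^+ → Mn^2+ + 5 Fe^3+ + 4 H2O
n(KMnO4) = 0.04086 L × 0.3305 mol/L = 0.01350 mol
From the 5:1 mole ratio, n(Fe2+) = 5/1 × 0.01350 = 0.06752 mol
[Fe2+] = 0.06752 mol / 0.01921 L = 3.515 mol/L

3.515 mol/L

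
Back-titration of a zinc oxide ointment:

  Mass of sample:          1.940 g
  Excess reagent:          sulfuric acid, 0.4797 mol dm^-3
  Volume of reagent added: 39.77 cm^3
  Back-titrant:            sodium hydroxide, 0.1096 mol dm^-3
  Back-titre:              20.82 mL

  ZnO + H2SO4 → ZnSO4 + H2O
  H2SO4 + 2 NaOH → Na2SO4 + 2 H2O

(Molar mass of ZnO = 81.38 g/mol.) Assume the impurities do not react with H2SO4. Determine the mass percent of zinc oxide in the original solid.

75.24 %

n(H2SO4) added = 0.03977 × 0.4797 = 0.01908 mol
n(NaOH) used in back-titration = 0.02082 × 0.1096 = 2.282 × 10^-3 mol
From the 1:2 ratio, n(H2SO4) left over = 1/2 × 2.282 × 10^-3 = 1.141 × 10^-3 mol
n(H2SO4) consumed by analyte = 0.01908 − 1.141 × 10^-3 = 0.01794 mol
n(ZnO) = 0.01794 mol (1:1 ratio)
mass of ZnO = 0.01794 × 81.38 = 1.460 g
% ZnO = 1.460 / 1.940 × 100 = 75.24 %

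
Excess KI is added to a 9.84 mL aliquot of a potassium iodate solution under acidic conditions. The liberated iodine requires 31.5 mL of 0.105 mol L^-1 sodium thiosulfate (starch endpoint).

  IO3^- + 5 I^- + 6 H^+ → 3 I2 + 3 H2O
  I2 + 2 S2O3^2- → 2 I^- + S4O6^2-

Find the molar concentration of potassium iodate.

n(S2O3^2-) = 0.0315 × 0.105 = 3.31 × 10^-3 mol
n(I2) = n(S2O3^2-)/2 = 1.65 × 10^-3 mol
From the 1:3 ratio, n(IO3^-) in the aliquot = 1/3 × 1.65 × 10^-3 = 5.51 × 10^-4 mol
[IO3^-] = 5.51 × 10^-4 / 0.00984 = 0.0560 mol/L

0.0560 mol/L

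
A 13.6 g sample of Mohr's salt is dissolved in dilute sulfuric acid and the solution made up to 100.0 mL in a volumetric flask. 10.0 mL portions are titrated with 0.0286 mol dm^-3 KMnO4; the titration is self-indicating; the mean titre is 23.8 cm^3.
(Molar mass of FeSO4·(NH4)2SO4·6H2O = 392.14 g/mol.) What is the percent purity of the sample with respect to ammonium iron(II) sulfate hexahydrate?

MnO4^- + 5 Fe^2+ + 8 H^+ → Mn^2+ + 5 Fe^3+ + 4 H2O
n(KMnO4) per titration = 0.0238 × 0.0286 = 6.81 × 10^-4 mol
From the 5:1 ratio, n(FeSO4·(NH4)2SO4·6H2O) in each aliquot = 5/1 × 6.81 × 10^-4 = 3.40 × 10^-3 mol
n(FeSO4·(NH4)2SO4·6H2O) in the whole flask = 3.40 × 10^-3 × 100.0/10.0 = 0.0340 mol
mass of FeSO4·(NH4)2SO4·6H2O = 0.0340 × 392.14 = 13.3 g
% FeSO4·(NH4)2SO4·6H2O = 13.3 / 13.6 × 100 = 98.1 %

98.1 %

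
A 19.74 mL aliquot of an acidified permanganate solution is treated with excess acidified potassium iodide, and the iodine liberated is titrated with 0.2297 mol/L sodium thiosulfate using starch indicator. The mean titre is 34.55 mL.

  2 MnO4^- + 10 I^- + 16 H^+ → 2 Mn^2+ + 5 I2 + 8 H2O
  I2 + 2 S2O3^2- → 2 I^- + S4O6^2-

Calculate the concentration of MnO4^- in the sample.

n(S2O3^2-) = 0.03455 × 0.2297 = 7.936 × 10^-3 mol
n(I2) = n(S2O3^2-)/2 = 3.968 × 10^-3 mol
From the 2:5 ratio, n(MnO4^-) in the aliquot = 2/5 × 3.968 × 10^-3 = 1.587 × 10^-3 mol
[MnO4^-] = 1.587 × 10^-3 / 0.01974 = 0.08041 mol/L

0.08041 mol/L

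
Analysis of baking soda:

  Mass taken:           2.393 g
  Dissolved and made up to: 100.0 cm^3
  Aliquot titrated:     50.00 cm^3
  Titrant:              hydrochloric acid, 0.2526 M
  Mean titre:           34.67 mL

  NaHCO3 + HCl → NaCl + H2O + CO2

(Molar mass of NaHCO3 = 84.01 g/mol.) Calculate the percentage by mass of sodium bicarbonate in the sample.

n(HCl) per titration = 0.03467 × 0.2526 = 8.758 × 10^-3 mol
n(NaHCO3) in each aliquot = 8.758 × 10^-3 mol (1:1 ratio)
n(NaHCO3) in the whole flask = 8.758 × 10^-3 × 100.0/50.00 = 0.01752 mol
mass of NaHCO3 = 0.01752 × 84.01 = 1.471 g
% NaHCO3 = 1.471 / 2.393 × 100 = 61.49 %

61.49 %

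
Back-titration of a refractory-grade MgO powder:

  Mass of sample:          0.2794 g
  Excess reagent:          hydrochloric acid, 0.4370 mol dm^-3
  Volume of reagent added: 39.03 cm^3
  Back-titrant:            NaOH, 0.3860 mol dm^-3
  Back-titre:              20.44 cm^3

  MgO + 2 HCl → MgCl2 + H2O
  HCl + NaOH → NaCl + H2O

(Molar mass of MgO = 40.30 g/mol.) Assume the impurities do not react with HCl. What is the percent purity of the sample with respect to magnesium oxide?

n(HCl) added = 0.03903 × 0.4370 = 0.01706 mol
n(NaOH) used in back-titration = 0.02044 × 0.3860 = 7.890 × 10^-3 mol
n(HCl) left over = 7.890 × 10^-3 mol (1:1 ratio)
n(HCl) consumed by analyte = 0.01706 − 7.890 × 10^-3 = 9.166 × 10^-3 mol
From the 1:2 ratio, n(MgO) = 1/2 × 9.166 × 10^-3 = 4.583 × 10^-3 mol
mass of MgO = 4.583 × 10^-3 × 40.30 = 0.1847 g
% MgO = 0.1847 / 0.2794 × 100 = 66.11 %

66.11 %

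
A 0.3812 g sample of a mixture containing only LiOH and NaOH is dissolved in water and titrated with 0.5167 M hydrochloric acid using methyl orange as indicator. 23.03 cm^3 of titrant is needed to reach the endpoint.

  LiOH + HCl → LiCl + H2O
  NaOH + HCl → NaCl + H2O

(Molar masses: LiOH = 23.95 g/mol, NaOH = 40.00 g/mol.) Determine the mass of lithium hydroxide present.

n(HCl) = 0.02303 × 0.5167 = 0.01190 mol
Let x = n(LiOH), y = n(NaOH).
Titrant: 1x + 1y = 0.01190;  mass: 23.95x + 40.00y = 0.3812
Solving, x = 5.906 × 10^-3 mol, y = 5.994 × 10^-3 mol
mass of LiOH = 5.906 × 10^-3 × 23.95 = 0.1414 g

0.1414 g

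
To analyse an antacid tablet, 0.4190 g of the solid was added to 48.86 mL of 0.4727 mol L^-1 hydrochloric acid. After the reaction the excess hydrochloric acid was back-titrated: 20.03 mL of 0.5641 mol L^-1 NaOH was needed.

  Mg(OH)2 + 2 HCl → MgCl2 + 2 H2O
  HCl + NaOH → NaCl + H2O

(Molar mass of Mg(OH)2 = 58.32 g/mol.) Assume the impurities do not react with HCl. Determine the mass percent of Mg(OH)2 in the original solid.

n(HCl) added = 0.04886 × 0.4727 = 0.02310 mol
n(NaOH) used in back-titration = 0.02003 × 0.5641 = 0.01130 mol
n(HCl) left over = 0.01130 mol (1:1 ratio)
n(HCl) consumed by analyte = 0.02310 − 0.01130 = 0.01180 mol
From the 1:2 ratio, n(Mg(OH)2) = 1/2 × 0.01180 = 5.899 × 10^-3 mol
mass of Mg(OH)2 = 5.899 × 10^-3 × 58.32 = 0.3440 g
% Mg(OH)2 = 0.3440 / 0.4190 × 100 = 82.10 %

82.10 %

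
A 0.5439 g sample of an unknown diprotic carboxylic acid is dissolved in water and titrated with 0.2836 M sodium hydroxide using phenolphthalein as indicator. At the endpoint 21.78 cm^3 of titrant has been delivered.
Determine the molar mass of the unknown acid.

n(NaOH) = 0.02178 L × 0.2836 mol/L = 6.177 × 10^-3 mol
From the 1:2 ratio, n(H2A) = 1/2 × 6.177 × 10^-3 = 3.088 × 10^-3 mol
M = m / n = 0.5439 g / 3.088 × 10^-3 mol = 176.1 g/mol

176.1 g/mol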